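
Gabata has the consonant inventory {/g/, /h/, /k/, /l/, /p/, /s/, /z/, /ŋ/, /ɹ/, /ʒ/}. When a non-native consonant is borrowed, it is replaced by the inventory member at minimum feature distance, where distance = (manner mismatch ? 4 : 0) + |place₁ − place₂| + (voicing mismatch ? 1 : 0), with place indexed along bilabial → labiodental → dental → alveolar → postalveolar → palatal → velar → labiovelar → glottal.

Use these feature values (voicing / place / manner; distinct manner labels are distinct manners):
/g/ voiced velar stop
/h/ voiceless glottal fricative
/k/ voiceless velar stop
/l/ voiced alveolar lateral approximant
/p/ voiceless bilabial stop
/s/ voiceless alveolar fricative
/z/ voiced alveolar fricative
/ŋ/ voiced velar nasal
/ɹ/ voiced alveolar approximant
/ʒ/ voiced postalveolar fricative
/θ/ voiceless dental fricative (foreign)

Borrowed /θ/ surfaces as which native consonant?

s

/s/ is closest: same manner (fricative), place distance 1 (dental→alveolar), same voicing; total 1. Next closest is /z/ at distance 2.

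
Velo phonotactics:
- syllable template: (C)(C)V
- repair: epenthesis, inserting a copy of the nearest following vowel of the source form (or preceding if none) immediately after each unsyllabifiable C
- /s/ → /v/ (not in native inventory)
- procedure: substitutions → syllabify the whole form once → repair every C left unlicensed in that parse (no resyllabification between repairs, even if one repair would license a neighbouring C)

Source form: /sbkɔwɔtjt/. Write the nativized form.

Substitution: /s/ → /v/, giving /vbkɔwɔtjt/.
Under (C)(C)V, the unsyllabifiable consonants are /v/, /t/, /j/, /t/ (no codas are permitted; onsets may contain at most 2 consonants).
Epenthesis after each stranded consonant: /v/ → /vɔ/, /t/ → /tɔ/, /j/ → /jɔ/, /t/ → /tɔ/.

vɔbkɔwɔtɔjɔtɔ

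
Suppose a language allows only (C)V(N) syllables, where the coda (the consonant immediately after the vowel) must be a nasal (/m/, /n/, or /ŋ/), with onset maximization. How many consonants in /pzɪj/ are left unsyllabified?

2

Syllabifying with onset maximization leaves /p/, /j/ stranded (only a nasal (/m/, /n/, or /ŋ/) is licensed in coda position; onsets are limited to one consonant).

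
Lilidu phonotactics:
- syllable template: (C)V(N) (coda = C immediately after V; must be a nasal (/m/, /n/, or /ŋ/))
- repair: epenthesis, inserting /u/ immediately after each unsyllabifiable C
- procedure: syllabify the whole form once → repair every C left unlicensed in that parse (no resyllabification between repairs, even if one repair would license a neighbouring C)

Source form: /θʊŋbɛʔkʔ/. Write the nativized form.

Under (C)V(N), the unsyllabifiable consonants are /ʔ/, /k/, /ʔ/ (only a nasal (/m/, /n/, or /ŋ/) is licensed in coda position; onsets are limited to one consonant).
Epenthesis after each stranded consonant: /ʔ/ → /ʔu/, /k/ → /ku/, /ʔ/ → /ʔu/.

θʊŋbɛʔukuʔu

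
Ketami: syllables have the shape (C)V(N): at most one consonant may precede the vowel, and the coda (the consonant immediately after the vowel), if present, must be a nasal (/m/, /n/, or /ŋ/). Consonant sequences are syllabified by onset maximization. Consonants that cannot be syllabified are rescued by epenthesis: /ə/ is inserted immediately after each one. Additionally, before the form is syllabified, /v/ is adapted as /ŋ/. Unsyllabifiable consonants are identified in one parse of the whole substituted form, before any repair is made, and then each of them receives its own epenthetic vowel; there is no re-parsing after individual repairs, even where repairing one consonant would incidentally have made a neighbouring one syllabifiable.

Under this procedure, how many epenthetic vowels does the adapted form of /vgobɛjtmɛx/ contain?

4

After substitution the input is /ŋgobɛjtmɛx/.
The unsyllabifiable consonants are /ŋ/, /j/, /t/, /x/; each receives one epenthetic vowel.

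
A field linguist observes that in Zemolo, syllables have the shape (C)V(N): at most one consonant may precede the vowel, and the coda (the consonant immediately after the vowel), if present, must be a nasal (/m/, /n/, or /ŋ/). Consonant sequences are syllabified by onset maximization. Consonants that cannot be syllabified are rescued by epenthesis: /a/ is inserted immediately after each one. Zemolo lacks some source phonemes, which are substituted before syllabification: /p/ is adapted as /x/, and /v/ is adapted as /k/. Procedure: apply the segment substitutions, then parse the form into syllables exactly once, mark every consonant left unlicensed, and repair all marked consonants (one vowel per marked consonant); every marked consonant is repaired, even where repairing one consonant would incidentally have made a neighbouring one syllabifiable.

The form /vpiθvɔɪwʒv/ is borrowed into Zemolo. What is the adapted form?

Substitution: /v/ → /k/, /p/ → /x/, giving /kxiθkɔɪwʒk/.
Syllabifying with onset maximization leaves /k/, /θ/, /w/, /ʒ/, /k/ stranded (only a nasal (/m/, /n/, or /ŋ/) is licensed in coda position; onsets are limited to one consonant).
Inserting the epenthetic vowel yields /k/ → /ka/, /θ/ → /θa/, /w/ → /wa/, /ʒ/ → /ʒa/, /k/ → /ka/.

kaxiθakɔɪwaʒaka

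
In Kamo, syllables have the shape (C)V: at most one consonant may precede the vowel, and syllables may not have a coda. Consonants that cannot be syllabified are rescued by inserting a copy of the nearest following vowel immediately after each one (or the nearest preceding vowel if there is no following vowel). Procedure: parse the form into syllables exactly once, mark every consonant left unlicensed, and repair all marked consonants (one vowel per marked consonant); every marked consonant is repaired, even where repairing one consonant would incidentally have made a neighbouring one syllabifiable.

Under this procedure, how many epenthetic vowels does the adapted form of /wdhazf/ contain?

4

The unsyllabifiable consonants are /w/, /d/, /z/, /f/; each receives one epenthetic vowel.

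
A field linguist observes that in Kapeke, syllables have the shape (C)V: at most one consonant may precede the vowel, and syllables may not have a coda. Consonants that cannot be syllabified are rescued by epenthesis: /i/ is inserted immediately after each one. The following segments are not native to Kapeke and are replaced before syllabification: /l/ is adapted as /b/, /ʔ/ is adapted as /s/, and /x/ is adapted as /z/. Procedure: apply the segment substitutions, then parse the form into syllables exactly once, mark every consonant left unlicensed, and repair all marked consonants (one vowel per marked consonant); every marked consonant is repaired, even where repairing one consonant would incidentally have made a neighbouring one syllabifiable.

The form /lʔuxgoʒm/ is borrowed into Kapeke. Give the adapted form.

Substitution: /l/ → /b/, /ʔ/ → /s/, /x/ → /z/, giving /bsuzgoʒm/.
The consonants /b/, /z/, /ʒ/, /m/ cannot be parsed into a legal (C)V syllable (no codas are permitted; onsets are limited to one consonant).
Inserting the epenthetic vowel yields /b/ → /bi/, /z/ → /zi/, /ʒ/ → /ʒi/, /m/ → /mi/.

bisuzigoʒimi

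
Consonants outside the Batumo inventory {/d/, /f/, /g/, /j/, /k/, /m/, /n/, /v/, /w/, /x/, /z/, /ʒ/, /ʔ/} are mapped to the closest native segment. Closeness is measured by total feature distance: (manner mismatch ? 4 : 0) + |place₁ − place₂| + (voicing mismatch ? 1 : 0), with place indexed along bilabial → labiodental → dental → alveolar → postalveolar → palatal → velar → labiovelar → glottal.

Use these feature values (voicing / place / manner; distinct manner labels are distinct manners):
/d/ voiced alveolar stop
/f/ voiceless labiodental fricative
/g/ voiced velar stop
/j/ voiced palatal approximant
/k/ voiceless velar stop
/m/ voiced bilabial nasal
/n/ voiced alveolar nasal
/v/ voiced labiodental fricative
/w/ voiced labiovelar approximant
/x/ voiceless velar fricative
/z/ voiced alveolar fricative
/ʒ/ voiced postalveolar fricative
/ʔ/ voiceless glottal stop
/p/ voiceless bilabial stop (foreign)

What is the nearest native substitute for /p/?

d

/d/ is closest: same manner (stop), place distance 3 (bilabial→alveolar), voicing differs (+1); total 4. Next closest is /f/ at distance 5.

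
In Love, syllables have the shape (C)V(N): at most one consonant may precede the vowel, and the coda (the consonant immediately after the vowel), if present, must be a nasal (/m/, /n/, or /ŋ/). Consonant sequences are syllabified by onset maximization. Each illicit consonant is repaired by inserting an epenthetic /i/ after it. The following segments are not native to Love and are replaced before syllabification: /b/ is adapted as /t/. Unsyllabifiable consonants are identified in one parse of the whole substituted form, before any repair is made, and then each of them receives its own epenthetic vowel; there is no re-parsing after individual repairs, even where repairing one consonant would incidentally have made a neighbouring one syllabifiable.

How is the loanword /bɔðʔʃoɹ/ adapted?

Substitution: /b/ → /t/, giving /tɔðʔʃoɹ/.
Under (C)V(N), the unsyllabifiable consonants are /ð/, /ʔ/, /ɹ/ (only a nasal (/m/, /n/, or /ŋ/) is licensed in coda position; onsets are limited to one consonant).
Epenthesis after each stranded consonant: /ð/ → /ði/, /ʔ/ → /ʔi/, /ɹ/ → /ɹi/.

tɔðiʔiʃoɹi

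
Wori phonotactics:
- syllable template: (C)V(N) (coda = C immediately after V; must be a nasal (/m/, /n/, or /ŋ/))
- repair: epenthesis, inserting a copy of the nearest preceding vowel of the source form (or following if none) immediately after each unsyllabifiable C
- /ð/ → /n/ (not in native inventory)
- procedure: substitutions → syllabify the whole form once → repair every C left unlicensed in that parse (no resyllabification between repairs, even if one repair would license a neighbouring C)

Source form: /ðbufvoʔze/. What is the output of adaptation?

nubufuvoʔoze

Substitution: /ð/ → /n/, giving /nbufvoʔze/.
The consonants /n/, /f/, /ʔ/ cannot be parsed into a legal (C)V(N) syllable (only a nasal (/m/, /n/, or /ŋ/) is licensed in coda position; onsets are limited to one consonant).
Each unlicensed consonant becomes the onset of a new syllable: /n/ → /nu/, /f/ → /fu/, /ʔ/ → /ʔo/.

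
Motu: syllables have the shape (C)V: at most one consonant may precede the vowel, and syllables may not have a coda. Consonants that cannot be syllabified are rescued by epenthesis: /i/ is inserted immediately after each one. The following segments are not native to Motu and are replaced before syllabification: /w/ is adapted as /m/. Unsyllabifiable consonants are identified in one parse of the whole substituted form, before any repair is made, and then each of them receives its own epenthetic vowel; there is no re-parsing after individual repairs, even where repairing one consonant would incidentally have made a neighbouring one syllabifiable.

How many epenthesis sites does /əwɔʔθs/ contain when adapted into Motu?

3

After substitution the input is /əmɔʔθs/.
The unsyllabifiable consonants are /ʔ/, /θ/, /s/; each receives one epenthetic vowel.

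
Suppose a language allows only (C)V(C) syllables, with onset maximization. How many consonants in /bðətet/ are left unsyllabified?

1

The consonants /b/ cannot be parsed into a legal (C)V(C) syllable (at most one coda consonant is licensed; onsets are limited to one consonant).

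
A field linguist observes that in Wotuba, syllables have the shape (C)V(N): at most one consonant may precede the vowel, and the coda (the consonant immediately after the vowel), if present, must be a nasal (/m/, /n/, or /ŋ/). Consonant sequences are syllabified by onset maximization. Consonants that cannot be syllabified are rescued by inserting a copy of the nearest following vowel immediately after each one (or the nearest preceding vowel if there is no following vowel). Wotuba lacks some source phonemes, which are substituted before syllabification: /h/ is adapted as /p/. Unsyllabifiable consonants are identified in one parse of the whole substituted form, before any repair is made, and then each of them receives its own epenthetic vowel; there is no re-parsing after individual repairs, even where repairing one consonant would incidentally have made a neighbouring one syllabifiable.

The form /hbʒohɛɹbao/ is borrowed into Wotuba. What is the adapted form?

poboʒopɛɹabao

Substitution: /h/ → /p/, giving /pbʒopɛɹbao/.
The consonants /p/, /b/, /ɹ/ cannot be parsed into a legal (C)V(N) syllable (only a nasal (/m/, /n/, or /ŋ/) is licensed in coda position; onsets are limited to one consonant).
Inserting the epenthetic vowel yields /p/ → /po/, /b/ → /bo/, /ɹ/ → /ɹa/.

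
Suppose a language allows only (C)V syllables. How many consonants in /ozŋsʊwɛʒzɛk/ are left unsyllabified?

4

Syllabifying with onset maximization leaves /z/, /ŋ/, /ʒ/, /k/ stranded (no codas are permitted; onsets are limited to one consonant).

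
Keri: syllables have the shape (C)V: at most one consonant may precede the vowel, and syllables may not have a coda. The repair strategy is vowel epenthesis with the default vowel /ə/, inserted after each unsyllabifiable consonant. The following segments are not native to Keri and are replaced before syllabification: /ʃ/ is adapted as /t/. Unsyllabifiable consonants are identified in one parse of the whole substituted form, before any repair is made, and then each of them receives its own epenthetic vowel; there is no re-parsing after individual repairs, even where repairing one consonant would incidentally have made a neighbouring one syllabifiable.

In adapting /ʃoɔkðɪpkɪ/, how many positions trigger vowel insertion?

2

After substitution the input is /toɔkðɪpkɪ/.
The unsyllabifiable consonants are /k/, /p/; each receives one epenthetic vowel.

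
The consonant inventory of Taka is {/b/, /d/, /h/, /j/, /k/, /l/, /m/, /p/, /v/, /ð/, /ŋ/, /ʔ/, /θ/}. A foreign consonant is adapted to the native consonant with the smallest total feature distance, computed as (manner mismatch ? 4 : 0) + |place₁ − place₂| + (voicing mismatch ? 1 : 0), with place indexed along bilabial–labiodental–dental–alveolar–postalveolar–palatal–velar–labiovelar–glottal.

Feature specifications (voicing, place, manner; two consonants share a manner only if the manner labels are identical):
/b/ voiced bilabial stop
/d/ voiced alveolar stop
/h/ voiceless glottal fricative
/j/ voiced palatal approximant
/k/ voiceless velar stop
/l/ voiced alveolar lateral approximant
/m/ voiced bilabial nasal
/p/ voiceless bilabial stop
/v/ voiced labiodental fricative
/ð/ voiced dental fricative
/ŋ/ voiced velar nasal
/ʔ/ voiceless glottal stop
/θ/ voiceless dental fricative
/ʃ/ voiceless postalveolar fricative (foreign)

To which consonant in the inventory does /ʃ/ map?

θ

/θ/ is closest: same manner (fricative), place distance 2 (postalveolar→dental), same voicing; total 2. Next closest is /ð/ at distance 3.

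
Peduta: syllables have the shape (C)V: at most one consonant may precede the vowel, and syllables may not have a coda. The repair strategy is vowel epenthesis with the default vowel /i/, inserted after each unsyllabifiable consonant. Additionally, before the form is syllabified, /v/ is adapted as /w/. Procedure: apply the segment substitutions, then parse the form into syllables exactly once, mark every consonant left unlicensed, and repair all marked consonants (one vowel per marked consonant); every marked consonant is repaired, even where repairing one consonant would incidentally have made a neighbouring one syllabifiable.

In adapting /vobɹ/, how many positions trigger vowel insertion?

After substitution the input is /wobɹ/.
The unsyllabifiable consonants are /b/, /ɹ/; each receives one epenthetic vowel.

2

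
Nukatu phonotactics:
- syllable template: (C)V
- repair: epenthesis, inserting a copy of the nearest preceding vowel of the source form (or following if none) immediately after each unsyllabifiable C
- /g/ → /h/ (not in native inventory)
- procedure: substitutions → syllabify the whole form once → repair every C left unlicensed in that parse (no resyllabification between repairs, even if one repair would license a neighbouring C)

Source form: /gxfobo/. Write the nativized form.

Substitution: /g/ → /h/, giving /hxfobo/.
Syllabifying with onset maximization leaves /h/, /x/ stranded (no codas are permitted; onsets are limited to one consonant).
Each unlicensed consonant becomes the onset of a new syllable: /h/ → /ho/, /x/ → /xo/.

hoxofobo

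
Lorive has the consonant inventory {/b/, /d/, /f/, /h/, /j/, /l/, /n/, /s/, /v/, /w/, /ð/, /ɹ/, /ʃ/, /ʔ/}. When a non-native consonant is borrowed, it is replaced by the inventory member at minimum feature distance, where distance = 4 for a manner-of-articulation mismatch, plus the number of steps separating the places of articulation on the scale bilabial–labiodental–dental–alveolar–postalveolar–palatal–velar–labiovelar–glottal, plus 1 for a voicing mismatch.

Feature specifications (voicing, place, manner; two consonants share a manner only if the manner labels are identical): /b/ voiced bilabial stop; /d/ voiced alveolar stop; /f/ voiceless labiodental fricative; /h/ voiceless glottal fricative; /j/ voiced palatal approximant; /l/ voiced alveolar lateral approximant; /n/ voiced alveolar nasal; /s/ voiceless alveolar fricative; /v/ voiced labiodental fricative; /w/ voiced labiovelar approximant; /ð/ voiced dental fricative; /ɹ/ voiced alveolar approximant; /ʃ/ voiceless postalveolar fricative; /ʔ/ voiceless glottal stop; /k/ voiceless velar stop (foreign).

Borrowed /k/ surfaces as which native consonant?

/ʔ/ is closest: same manner (stop), place distance 2 (velar→glottal), same voicing; total 2. Next closest is /d/ at distance 4.

ʔ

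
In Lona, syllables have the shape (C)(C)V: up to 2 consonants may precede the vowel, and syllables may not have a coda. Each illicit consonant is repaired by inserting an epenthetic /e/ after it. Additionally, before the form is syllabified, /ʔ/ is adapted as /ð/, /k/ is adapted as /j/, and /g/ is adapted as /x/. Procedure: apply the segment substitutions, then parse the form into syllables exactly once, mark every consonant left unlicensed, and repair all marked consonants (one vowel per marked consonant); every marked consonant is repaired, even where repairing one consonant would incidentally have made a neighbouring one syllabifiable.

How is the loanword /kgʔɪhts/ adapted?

jexðɪhetese

Substitution: /k/ → /j/, /g/ → /x/, /ʔ/ → /ð/, giving /jxðɪhts/.
The consonants /j/, /h/, /t/, /s/ cannot be parsed into a legal (C)(C)V syllable (no codas are permitted; onsets may contain at most 2 consonants).
Inserting the epenthetic vowel yields /j/ → /je/, /h/ → /he/, /t/ → /te/, /s/ → /se/.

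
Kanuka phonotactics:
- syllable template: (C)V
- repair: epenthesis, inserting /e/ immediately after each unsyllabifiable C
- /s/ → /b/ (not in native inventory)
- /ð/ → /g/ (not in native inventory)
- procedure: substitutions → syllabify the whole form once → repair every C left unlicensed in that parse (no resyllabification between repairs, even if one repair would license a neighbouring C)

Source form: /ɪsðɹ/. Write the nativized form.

ɪbegeɹe

Substitution: /s/ → /b/, /ð/ → /g/, giving /ɪbgɹ/.
Syllabifying with onset maximization leaves /b/, /g/, /ɹ/ stranded (no codas are permitted; onsets are limited to one consonant).
Each unlicensed consonant becomes the onset of a new syllable: /b/ → /be/, /g/ → /ge/, /ɹ/ → /ɹe/.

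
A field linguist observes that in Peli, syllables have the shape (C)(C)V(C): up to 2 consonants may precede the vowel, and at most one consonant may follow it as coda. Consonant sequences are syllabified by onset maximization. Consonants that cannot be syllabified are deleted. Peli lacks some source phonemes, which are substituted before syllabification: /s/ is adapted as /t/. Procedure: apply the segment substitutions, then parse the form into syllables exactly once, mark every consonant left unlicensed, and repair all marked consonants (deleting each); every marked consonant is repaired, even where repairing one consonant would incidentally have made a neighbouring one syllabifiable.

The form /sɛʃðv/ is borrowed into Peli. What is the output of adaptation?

tɛʃ

Substitution: /s/ → /t/, giving /tɛʃðv/.
Under (C)(C)V(C), the unsyllabifiable consonants are /ð/, /v/ (at most one coda consonant is licensed; onsets may contain at most 2 consonants).
Deleting the stranded consonants removes /ð/, /v/.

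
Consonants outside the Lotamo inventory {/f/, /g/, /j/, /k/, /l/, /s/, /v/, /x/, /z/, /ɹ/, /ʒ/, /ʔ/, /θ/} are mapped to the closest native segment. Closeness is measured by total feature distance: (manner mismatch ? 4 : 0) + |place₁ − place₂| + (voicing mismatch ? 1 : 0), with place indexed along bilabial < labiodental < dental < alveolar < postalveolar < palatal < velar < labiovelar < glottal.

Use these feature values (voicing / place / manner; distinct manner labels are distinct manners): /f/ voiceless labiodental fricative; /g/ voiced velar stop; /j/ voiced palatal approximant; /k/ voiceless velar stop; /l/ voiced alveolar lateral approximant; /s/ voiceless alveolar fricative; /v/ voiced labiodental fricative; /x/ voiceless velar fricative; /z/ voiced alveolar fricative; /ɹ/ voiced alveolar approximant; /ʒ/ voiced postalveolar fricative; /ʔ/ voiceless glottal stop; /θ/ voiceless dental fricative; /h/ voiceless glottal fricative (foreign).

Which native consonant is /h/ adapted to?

/x/ is closest: same manner (fricative), place distance 2 (glottal→velar), same voicing; total 2. Next closest is /ʔ/ at distance 4.

x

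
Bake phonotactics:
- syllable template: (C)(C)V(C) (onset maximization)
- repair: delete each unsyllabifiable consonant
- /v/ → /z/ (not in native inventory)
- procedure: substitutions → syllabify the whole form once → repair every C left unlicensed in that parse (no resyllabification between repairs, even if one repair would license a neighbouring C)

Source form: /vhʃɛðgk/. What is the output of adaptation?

hʃɛð

Substitution: /v/ → /z/, giving /zhʃɛðgk/.
Under (C)(C)V(C), the unsyllabifiable consonants are /z/, /g/, /k/ (at most one coda consonant is licensed; onsets may contain at most 2 consonants).
Deletion applies to /z/, /g/, /k/.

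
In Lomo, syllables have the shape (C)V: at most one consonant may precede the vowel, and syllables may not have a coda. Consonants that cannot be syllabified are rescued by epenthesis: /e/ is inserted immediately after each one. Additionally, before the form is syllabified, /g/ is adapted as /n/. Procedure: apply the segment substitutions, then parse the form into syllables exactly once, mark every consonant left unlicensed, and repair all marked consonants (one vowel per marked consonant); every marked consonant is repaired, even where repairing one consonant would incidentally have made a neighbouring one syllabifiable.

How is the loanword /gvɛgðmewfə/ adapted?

nevɛneðemewefə

Substitution: /g/ → /n/, giving /nvɛnðmewfə/.
Syllabifying with onset maximization leaves /n/, /n/, /ð/, /w/ stranded (no codas are permitted; onsets are limited to one consonant).
Each unlicensed consonant becomes the onset of a new syllable: /n/ → /ne/, /n/ → /ne/, /ð/ → /ðe/, /w/ → /we/.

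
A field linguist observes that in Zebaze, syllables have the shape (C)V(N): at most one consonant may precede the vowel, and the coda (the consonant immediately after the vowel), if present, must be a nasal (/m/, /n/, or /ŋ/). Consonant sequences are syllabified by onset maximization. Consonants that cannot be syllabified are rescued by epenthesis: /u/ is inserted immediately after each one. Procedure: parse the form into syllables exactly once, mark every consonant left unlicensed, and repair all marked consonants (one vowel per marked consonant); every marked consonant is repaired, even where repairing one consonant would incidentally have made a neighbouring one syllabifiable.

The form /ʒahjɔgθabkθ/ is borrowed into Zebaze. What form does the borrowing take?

The consonants /h/, /g/, /b/, /k/, /θ/ cannot be parsed into a legal (C)V(N) syllable (only a nasal (/m/, /n/, or /ŋ/) is licensed in coda position; onsets are limited to one consonant).
Inserting the epenthetic vowel yields /h/ → /hu/, /g/ → /gu/, /b/ → /bu/, /k/ → /ku/, /θ/ → /θu/.

ʒahujɔguθabukuθu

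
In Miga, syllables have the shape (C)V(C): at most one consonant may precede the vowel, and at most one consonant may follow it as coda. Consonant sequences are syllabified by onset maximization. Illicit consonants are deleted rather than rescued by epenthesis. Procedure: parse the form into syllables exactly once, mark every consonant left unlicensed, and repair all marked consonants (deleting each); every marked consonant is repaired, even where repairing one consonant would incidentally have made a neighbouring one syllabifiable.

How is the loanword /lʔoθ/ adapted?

Syllabifying with onset maximization leaves /l/ stranded (at most one coda consonant is licensed; onsets are limited to one consonant).
Deletion applies to /l/.

ʔoθ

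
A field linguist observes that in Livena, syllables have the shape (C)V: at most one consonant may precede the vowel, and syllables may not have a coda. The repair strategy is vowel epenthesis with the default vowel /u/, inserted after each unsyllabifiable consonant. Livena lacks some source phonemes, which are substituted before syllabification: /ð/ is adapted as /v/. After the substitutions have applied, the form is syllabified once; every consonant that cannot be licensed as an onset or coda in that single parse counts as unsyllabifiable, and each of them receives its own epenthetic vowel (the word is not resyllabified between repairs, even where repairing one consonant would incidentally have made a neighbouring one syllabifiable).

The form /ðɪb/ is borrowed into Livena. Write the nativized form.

vɪbu

Substitution: /ð/ → /v/, giving /vɪb/.
Under (C)V, the unsyllabifiable consonants are /b/ (no codas are permitted; onsets are limited to one consonant).
Epenthesis after each stranded consonant: /b/ → /bu/.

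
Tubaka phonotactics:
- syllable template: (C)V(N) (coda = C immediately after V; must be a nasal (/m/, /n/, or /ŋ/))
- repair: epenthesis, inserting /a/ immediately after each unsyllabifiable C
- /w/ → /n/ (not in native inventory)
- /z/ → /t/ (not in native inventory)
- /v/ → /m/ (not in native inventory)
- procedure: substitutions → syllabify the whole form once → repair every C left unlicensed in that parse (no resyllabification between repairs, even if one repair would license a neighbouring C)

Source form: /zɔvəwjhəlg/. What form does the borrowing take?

Substitution: /z/ → /t/, /v/ → /m/, /w/ → /n/, giving /tɔmənjhəlg/.
Under (C)V(N), the unsyllabifiable consonants are /j/, /l/, /g/ (only a nasal (/m/, /n/, or /ŋ/) is licensed in coda position; onsets are limited to one consonant).
Epenthesis after each stranded consonant: /j/ → /ja/, /l/ → /la/, /g/ → /ga/.

tɔmənjahəlaga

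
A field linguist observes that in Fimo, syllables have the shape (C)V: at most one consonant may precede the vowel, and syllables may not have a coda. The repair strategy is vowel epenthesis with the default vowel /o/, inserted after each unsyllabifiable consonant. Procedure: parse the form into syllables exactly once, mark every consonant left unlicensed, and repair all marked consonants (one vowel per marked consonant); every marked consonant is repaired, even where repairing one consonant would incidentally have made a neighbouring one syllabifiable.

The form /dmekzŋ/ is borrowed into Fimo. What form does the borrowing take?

The consonants /d/, /k/, /z/, /ŋ/ cannot be parsed into a legal (C)V syllable (no codas are permitted; onsets are limited to one consonant).
Epenthesis after each stranded consonant: /d/ → /do/, /k/ → /ko/, /z/ → /zo/, /ŋ/ → /ŋo/.

domekozoŋo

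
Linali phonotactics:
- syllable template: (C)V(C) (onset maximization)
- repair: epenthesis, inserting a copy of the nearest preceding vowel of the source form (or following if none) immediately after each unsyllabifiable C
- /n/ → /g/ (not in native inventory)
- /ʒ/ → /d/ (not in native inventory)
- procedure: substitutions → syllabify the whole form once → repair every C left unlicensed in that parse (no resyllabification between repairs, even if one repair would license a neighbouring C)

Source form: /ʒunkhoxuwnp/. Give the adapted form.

Substitution: /ʒ/ → /d/, /n/ → /g/, giving /dugkhoxuwgp/.
Under (C)V(C), the unsyllabifiable consonants are /k/, /g/, /p/ (at most one coda consonant is licensed; onsets are limited to one consonant).
Inserting the epenthetic vowel yields /k/ → /ku/, /g/ → /gu/, /p/ → /pu/.

dugkuhoxuwgupu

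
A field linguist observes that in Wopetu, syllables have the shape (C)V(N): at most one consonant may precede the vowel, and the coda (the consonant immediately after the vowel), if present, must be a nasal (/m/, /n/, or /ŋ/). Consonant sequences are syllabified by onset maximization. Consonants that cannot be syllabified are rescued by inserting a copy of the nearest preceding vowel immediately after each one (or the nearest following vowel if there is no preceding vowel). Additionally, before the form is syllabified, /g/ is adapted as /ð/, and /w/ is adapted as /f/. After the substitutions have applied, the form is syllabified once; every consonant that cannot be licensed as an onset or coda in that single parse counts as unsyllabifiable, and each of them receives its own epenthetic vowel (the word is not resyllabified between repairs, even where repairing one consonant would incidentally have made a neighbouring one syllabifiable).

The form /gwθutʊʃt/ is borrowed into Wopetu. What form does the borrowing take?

Substitution: /g/ → /ð/, /w/ → /f/, giving /ðfθutʊʃt/.
Syllabifying with onset maximization leaves /ð/, /f/, /ʃ/, /t/ stranded (only a nasal (/m/, /n/, or /ŋ/) is licensed in coda position; onsets are limited to one consonant).
Each unlicensed consonant becomes the onset of a new syllable: /ð/ → /ðu/, /f/ → /fu/, /ʃ/ → /ʃʊ/, /t/ → /tʊ/.

ðufuθutʊʃʊtʊ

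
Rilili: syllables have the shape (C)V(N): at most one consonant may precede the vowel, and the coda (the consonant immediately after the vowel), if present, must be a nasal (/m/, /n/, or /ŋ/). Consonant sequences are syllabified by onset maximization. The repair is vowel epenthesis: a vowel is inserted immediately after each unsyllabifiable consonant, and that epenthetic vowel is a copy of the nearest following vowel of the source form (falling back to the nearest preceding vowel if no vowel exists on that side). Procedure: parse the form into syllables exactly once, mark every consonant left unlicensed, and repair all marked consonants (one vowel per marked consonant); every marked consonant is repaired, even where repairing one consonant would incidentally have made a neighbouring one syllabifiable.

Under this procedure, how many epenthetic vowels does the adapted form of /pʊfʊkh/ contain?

The unsyllabifiable consonants are /k/, /h/; each receives one epenthetic vowel.

2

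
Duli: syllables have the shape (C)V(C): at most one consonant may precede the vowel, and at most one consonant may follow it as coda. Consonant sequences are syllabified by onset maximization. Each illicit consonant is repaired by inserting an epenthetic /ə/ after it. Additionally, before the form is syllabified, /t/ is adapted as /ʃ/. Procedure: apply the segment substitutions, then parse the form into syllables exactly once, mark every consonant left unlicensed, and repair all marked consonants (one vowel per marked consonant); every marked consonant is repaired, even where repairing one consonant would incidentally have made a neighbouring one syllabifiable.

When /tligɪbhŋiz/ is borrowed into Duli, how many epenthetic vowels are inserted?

2

After substitution the input is /ʃligɪbhŋiz/.
The unsyllabifiable consonants are /ʃ/, /h/; each receives one epenthetic vowel.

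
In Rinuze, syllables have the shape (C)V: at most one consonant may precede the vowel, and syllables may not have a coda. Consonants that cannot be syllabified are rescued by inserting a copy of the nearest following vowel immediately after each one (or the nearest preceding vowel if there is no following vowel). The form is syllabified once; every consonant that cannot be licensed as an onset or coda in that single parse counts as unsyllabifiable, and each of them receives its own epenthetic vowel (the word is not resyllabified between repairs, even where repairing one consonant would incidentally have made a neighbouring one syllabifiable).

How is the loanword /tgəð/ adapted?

Syllabifying with onset maximization leaves /t/, /ð/ stranded (no codas are permitted; onsets are limited to one consonant).
Epenthesis after each stranded consonant: /t/ → /tə/, /ð/ → /ðə/.

təgəðə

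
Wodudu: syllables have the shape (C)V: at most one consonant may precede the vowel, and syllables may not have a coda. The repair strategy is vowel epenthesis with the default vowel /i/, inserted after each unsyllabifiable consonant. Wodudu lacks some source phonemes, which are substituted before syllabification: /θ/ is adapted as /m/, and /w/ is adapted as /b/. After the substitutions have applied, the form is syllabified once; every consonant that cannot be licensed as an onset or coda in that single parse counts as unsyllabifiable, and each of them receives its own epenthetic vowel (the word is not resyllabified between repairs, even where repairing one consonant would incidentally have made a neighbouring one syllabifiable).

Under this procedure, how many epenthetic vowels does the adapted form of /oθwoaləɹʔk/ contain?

After substitution the input is /omboaləɹʔk/.
The unsyllabifiable consonants are /m/, /ɹ/, /ʔ/, /k/; each receives one epenthetic vowel.

4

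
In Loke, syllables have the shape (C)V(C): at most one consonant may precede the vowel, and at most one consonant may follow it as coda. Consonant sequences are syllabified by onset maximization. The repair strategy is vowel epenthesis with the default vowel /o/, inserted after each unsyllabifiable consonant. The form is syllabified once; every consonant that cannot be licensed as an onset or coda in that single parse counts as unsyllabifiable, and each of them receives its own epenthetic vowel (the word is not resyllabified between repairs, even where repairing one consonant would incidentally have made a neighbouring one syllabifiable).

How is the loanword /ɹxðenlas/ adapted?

Syllabifying with onset maximization leaves /ɹ/, /x/ stranded (at most one coda consonant is licensed; onsets are limited to one consonant).
Epenthesis after each stranded consonant: /ɹ/ → /ɹo/, /x/ → /xo/.

ɹoxoðenlas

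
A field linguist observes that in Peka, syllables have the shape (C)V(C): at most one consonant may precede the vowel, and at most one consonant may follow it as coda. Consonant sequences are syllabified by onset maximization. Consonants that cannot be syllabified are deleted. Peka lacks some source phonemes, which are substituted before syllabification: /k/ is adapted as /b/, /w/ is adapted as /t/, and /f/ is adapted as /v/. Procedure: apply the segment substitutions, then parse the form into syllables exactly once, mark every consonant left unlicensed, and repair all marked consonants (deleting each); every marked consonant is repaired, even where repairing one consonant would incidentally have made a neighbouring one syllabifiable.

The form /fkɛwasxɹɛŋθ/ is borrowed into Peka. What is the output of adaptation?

Substitution: /f/ → /v/, /k/ → /b/, /w/ → /t/, giving /vbɛtasxɹɛŋθ/.
The consonants /v/, /x/, /θ/ cannot be parsed into a legal (C)V(C) syllable (at most one coda consonant is licensed; onsets are limited to one consonant).
Deleting the stranded consonants removes /v/, /x/, /θ/.

bɛtasɹɛŋ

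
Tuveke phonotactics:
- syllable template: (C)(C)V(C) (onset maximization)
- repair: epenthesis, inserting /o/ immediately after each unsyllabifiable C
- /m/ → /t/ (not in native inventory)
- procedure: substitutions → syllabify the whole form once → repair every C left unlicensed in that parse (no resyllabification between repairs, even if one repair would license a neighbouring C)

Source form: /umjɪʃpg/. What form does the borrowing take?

utjɪʃpogo

Substitution: /m/ → /t/, giving /utjɪʃpg/.
Syllabifying with onset maximization leaves /p/, /g/ stranded (at most one coda consonant is licensed; onsets may contain at most 2 consonants).
Each unlicensed consonant becomes the onset of a new syllable: /p/ → /po/, /g/ → /go/.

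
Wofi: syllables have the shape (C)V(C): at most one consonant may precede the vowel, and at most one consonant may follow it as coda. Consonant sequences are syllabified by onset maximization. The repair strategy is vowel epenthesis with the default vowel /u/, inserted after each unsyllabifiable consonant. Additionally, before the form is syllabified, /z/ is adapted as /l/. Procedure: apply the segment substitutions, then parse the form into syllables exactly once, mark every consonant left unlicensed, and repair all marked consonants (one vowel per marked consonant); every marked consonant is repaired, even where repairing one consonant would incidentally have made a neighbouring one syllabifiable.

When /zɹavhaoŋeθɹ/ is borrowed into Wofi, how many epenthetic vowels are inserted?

2

After substitution the input is /lɹavhaoŋeθɹ/.
The unsyllabifiable consonants are /l/, /ɹ/; each receives one epenthetic vowel.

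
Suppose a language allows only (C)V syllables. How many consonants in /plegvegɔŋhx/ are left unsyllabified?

5

Under (C)V, the unsyllabifiable consonants are /p/, /g/, /ŋ/, /h/, /x/ (no codas are permitted; onsets are limited to one consonant).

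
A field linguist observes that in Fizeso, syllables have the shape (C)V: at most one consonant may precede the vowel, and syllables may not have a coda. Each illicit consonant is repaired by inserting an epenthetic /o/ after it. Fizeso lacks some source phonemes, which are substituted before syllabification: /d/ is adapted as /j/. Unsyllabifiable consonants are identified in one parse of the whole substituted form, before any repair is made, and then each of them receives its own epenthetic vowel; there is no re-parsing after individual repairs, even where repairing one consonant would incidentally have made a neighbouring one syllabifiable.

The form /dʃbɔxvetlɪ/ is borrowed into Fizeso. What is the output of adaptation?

joʃobɔxovetolɪ

Substitution: /d/ → /j/, giving /jʃbɔxvetlɪ/.
The consonants /j/, /ʃ/, /x/, /t/ cannot be parsed into a legal (C)V syllable (no codas are permitted; onsets are limited to one consonant).
Epenthesis after each stranded consonant: /j/ → /jo/, /ʃ/ → /ʃo/, /x/ → /xo/, /t/ → /to/.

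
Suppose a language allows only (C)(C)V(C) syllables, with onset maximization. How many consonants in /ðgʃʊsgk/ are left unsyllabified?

Syllabifying with onset maximization leaves /ð/, /g/, /k/ stranded (at most one coda consonant is licensed; onsets may contain at most 2 consonants).

3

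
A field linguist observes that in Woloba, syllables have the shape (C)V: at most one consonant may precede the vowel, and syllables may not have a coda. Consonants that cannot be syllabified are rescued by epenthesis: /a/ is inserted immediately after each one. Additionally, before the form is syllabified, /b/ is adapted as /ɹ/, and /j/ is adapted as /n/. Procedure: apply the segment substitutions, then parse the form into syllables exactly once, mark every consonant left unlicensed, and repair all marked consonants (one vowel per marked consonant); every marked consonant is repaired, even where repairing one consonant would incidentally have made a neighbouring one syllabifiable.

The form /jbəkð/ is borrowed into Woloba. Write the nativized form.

naɹəkaða

Substitution: /j/ → /n/, /b/ → /ɹ/, giving /nɹəkð/.
The consonants /n/, /k/, /ð/ cannot be parsed into a legal (C)V syllable (no codas are permitted; onsets are limited to one consonant).
Each unlicensed consonant becomes the onset of a new syllable: /n/ → /na/, /k/ → /ka/, /ð/ → /ða/.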